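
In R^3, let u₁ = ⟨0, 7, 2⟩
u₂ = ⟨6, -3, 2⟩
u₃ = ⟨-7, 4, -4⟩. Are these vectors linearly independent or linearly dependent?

Form the 3×3 matrix with these as columns; its determinant is 76.
A nonzero determinant means the columns are linearly independent.

linearly independent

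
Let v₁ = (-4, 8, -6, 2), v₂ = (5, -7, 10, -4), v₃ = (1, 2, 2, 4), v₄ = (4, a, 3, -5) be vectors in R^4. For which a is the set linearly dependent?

Dependence holds iff the 4×4 matrix [v₁ v₂ v₃ v₄] is singular.
The determinant works out to -48*a - 720.
Solving -48*a - 720 = 0 yields a = -15.

a = -15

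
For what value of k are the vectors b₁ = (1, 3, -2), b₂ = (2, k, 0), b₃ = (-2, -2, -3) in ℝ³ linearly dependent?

k = 26/7

The vectors are dependent exactly when the determinant of the matrix with rows b₁, b₂, b₃ vanishes.
The determinant works out to 26 - 7*k.
Setting this to zero gives k = 26/7.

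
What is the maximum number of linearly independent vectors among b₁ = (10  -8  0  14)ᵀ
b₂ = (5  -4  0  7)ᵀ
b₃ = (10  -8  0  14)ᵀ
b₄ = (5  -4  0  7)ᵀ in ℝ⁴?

Row-reduce the 4×4 matrix with these as rows.
The echelon form has 1 nonzero row, so the rank is 1.

1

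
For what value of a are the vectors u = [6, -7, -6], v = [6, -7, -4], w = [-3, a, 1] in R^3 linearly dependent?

Dependence holds iff the 3×3 matrix [u v w] is singular.
Cofactor expansion gives det = 42 - 12*a.
Solving 42 - 12*a = 0 yields a = 7/2.

a = 7/2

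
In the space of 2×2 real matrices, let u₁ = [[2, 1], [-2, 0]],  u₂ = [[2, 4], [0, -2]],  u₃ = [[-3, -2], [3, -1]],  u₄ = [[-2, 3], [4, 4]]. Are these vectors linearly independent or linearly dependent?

linearly independent

Take coordinates with respect to the standard basis {E₁₁, E₁₂, E₂₁, E₂₂}.
Row-reduce the matrix whose columns are u₁, u₂, u₃, u₄.
The reduction yields 4 nonzero rows, so the rank is 4.
Since rank = 4 (the number of vectors), the set is linearly independent.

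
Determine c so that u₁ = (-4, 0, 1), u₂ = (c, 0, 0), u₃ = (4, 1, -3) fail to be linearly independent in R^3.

c = 0

Place the vectors as rows of a 3×3 matrix; dependence ⇔ determinant zero.
Expanding, det = c.
Setting this to zero gives c = 0.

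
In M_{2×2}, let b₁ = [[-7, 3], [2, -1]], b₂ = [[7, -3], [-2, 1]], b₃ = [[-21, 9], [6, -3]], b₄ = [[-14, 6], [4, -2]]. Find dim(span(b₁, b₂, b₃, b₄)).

dim = 1

Use coordinates relative to {E₁₁, E₁₂, E₂₁, E₂₂}.
Put the 4×4 matrix [b₁|b₂|b₃|b₄] into echelon form.
Exactly 1 pivot survives; hence the rank is 1.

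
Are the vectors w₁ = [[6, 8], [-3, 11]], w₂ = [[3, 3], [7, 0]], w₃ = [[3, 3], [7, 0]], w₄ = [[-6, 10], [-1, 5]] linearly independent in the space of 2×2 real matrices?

linearly dependent

Take coordinates with respect to the standard basis {E₁₁, E₁₂, E₂₁, E₂₂}.
Two of the vectors are equal, giving an immediate dependence.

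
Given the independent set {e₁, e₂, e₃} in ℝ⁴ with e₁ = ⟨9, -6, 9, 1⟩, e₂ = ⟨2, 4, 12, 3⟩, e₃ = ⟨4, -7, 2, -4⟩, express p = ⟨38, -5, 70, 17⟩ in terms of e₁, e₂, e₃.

Write p = c₁e₁ + … + c₃e₃ and equate components.
The system has the unique solution (c₁, c₂, c₃) = (4, 3, -1).

p = 4e₁ + 3e₂ - e₃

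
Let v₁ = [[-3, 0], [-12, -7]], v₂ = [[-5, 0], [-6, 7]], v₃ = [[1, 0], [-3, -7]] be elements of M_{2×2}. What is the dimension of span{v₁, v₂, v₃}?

dim = 2

Pass to coordinate vectors with respect to the basis {E₁₁, E₁₂, E₂₁, E₂₂}.
Row-reduce the 3×4 matrix with these as rows.
The echelon form has 2 nonzero rows, so the rank is 2.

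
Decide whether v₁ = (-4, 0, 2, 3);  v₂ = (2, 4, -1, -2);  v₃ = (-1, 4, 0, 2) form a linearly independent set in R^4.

Place the vectors as rows of a 3×4 matrix and reduce to echelon form.
The reduction yields 3 nonzero rows, so the rank is 3.
Since rank = 3 (the number of vectors), the set is linearly independent.

linearly independent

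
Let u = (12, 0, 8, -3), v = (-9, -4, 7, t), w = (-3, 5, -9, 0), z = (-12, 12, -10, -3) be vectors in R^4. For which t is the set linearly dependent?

The vectors are dependent exactly when the determinant of the matrix with rows u, v, w, z vanishes.
Expanding, det = 888*t - 666.
Solving 888*t - 666 = 0 yields t = 3/4.

t = 3/4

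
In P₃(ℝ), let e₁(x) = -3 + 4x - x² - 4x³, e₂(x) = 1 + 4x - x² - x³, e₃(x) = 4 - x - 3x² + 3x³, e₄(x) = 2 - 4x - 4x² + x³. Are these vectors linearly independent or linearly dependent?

Take coordinates with respect to the standard basis {1, x, …, x³}.
Row-reduce the matrix whose columns are e₁, e₂, e₃, e₄.
The reduction yields 4 nonzero rows, so the rank is 4.
Since rank = 4 (the number of vectors), the set is linearly independent.

linearly independent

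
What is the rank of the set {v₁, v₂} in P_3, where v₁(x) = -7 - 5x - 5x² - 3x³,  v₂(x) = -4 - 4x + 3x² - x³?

2

Represent each element by its coordinate vector in ℝ⁴.
Apply Gaussian elimination to the matrix whose rows are v₁, v₂.
The echelon form has 2 nonzero rows, so the rank is 2.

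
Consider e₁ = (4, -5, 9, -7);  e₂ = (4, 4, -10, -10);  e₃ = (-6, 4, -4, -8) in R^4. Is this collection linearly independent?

linearly independent

Row-reduce the matrix whose columns are e₁, e₂, e₃.
The reduction yields 3 nonzero rows, so the rank is 3.
Since rank = 3 (the number of vectors), the set is linearly independent.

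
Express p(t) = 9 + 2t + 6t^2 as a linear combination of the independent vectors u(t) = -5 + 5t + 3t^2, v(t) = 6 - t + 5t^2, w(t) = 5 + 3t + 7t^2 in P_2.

Take coordinate vectors relative to {1, t, t^2}.
Write p = α₁u + … + α₃w and equate components.
Back-substitution yields (α₁, α₂, α₃) = (-1, -1, 2).

p = -u - v + 2w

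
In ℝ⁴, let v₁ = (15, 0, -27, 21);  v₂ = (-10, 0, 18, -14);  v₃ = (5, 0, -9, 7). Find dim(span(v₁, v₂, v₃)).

Put the 4×3 matrix [v₁|v₂|v₃] into echelon form.
The echelon form has 1 nonzero row, so the rank is 1.

dim = 1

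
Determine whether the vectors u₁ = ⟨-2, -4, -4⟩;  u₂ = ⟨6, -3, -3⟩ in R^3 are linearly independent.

linearly independent

Row-reduce the matrix whose columns are u₁, u₂.
The reduction yields 2 nonzero rows, so the rank is 2.
Since rank = 2 (the number of vectors), the set is linearly independent.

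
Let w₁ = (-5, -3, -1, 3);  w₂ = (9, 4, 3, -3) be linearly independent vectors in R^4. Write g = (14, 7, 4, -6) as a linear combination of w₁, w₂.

g = -w₁ + w₂

Solve the system with w₁, w₂ as columns and g as the right-hand side.
The system has the unique solution (c₁, c₂) = (-1, 1).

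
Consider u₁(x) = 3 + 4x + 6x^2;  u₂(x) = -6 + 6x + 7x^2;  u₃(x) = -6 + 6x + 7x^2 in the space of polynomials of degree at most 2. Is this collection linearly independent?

linearly dependent

Write each element as a coordinate vector in ℝ³ using {1, x, x^2}.
Two of the vectors are equal, giving an immediate dependence.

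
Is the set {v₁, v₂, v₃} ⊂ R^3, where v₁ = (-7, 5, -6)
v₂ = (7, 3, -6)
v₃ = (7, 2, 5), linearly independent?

linearly independent

Place the vectors as rows of a 3×3 matrix and reduce to echelon form.
The reduction yields 3 nonzero rows, so the rank is 3.
Since rank = 3 (the number of vectors), the set is linearly independent.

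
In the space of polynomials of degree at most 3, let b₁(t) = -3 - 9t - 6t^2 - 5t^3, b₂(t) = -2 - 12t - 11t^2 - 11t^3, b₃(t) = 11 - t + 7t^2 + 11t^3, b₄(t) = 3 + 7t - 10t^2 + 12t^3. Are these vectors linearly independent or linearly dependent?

Write each element as a coordinate vector in ℝ⁴ using {1, t, …, t^3}.
The matrix [b₁|b₂|b₃|b₄] has determinant 13126.
A nonzero determinant means the columns are linearly independent.

linearly independent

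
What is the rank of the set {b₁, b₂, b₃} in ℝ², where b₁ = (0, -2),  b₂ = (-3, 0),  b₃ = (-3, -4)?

Row-reduce the 3×2 matrix with these as rows.
The echelon form has 2 nonzero rows, so the rank is 2.
(With 3 elements in a 2-dimensional space the rank is at most 2.)

rank 2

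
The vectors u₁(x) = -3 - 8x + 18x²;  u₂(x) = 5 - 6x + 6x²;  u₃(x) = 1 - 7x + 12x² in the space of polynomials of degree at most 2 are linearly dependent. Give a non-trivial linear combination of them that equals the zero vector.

u₁ + u₂ - 2u₃ = 0

Take coordinates with respect to {1, x, x²}.
Row-reduce the matrix with u₁, u₂, u₃ as columns; the null space gives the coefficients.
A generator of the null space is (1, 1, -2).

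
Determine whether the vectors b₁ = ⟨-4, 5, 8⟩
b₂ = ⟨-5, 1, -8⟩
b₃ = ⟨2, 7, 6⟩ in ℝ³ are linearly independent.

Form the 3×3 matrix with these as columns; its determinant is -474.
A nonzero determinant means the columns are linearly independent.

linearly independent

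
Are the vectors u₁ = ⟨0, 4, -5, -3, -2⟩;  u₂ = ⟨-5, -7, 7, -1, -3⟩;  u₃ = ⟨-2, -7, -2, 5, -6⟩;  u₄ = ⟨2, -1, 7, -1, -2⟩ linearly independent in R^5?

Place the vectors as rows of a 4×5 matrix and reduce to echelon form.
The reduction yields 4 nonzero rows, so the rank is 4.
Since rank = 4 (the number of vectors), the set is linearly independent.

linearly independent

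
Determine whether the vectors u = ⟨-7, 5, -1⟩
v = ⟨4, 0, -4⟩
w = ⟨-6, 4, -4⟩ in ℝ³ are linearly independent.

linearly independent

Row-reduce the matrix whose columns are u, v, w.
The reduction yields 3 nonzero rows, so the rank is 3.
Since rank = 3 (the number of vectors), the set is linearly independent.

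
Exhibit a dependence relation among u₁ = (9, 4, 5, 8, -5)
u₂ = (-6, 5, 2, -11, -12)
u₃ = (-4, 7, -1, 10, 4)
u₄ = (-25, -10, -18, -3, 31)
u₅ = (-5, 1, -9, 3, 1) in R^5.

3u₁ + u₂ - u₃ + u₄ = 0

Solve the homogeneous system with u₁, u₂, u₃, u₄, u₅ as columns by row-reducing the coefficient matrix.
A generator of the null space is (3, 1, -1, 1, 0).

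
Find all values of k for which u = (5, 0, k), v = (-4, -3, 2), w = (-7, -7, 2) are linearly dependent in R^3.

The vectors are dependent exactly when the determinant of the matrix with rows u, v, w vanishes.
Expanding, det = 7*k + 40.
This vanishes exactly when k = -40/7.

k = -40/7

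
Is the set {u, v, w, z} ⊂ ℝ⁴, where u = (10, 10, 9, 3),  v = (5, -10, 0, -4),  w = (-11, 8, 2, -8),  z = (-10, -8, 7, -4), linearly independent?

linearly independent

The matrix [u|v|w|z] has determinant -25338.
A nonzero determinant means the columns are linearly independent.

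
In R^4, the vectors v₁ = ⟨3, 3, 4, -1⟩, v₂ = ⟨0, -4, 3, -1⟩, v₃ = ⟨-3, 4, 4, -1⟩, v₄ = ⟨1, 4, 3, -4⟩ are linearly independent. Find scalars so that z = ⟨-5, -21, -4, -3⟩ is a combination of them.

Write z = a₁v₁ + … + a₄v₄ and equate components.
The system has the unique solution (a₁, …, a₄) = (-3, 3, -1, 1).

z = -3v₁ + 3v₂ - v₃ + v₄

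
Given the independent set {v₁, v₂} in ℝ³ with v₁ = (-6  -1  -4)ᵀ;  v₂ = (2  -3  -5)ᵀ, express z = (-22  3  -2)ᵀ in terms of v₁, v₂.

Since v₁, v₂ are independent, the coefficients expressing z are uniquely determined by a linear system.
The system has the unique solution (a₁, a₂) = (3, -2).

z = 3v₁ - 2v₂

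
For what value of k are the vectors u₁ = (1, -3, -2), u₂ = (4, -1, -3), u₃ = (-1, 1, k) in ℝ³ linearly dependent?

The set is linearly dependent precisely when det[u₁; u₂; u₃] = 0.
Expanding, det = 11*k - 12.
This vanishes exactly when k = 12/11.

k = 12/11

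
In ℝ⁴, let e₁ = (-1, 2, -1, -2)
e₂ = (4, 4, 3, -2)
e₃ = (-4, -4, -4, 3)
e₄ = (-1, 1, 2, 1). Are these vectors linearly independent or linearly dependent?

linearly independent

Form the 4×4 matrix with these as columns; its determinant is 61.
A nonzero determinant means the columns are linearly independent.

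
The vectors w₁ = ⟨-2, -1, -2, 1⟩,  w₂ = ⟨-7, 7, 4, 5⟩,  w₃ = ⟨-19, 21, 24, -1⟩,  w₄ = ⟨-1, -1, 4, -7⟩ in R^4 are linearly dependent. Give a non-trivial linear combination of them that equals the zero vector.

Row-reduce the matrix with w₁, w₂, w₃, w₄ as columns; the null space gives the coefficients.
The free variable yields coefficients (2, -3, 1, -2) (any nonzero multiple also works).

2w₁ - 3w₂ + w₃ - 2w₄ = 0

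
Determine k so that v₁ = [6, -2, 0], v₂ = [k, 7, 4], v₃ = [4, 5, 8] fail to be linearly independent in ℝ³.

The set is linearly dependent precisely when det[v₁; v₂; v₃] = 0.
Expanding, det = 16*k + 184.
Solving 16*k + 184 = 0 yields k = -23/2.

k = -23/2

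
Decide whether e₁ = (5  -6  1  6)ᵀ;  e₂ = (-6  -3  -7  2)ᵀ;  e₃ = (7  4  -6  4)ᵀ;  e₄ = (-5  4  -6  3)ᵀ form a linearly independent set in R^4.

The matrix [e₁|e₂|e₃|e₄] has determinant 3967.
A nonzero determinant means the columns are linearly independent.

linearly independent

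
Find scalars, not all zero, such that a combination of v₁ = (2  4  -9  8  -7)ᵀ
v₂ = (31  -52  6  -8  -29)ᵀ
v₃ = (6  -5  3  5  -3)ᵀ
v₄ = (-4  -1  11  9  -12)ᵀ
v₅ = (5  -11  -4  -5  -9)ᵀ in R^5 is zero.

v₁ + v₂ - 3v₃ - 3v₅ = 0

Row-reduce the matrix with v₁, v₂, v₃, v₄, v₅ as columns; the null space gives the coefficients.
The free variable yields coefficients (1, 1, -3, 0, -3) (any nonzero multiple also works).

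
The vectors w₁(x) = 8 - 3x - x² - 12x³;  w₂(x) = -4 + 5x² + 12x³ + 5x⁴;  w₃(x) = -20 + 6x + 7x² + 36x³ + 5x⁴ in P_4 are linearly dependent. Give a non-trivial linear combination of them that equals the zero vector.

2w₁ - w₂ + w₃ = 0

Write each element as a vector in ℝ⁵ using {1, x, …, x⁴}.
Row-reduce the matrix with w₁, w₂, w₃ as columns; the null space gives the coefficients.
A generator of the null space is (2, -1, 1).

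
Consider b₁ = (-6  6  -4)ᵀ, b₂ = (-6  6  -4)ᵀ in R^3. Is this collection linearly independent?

linearly dependent

Row-reduce the matrix whose columns are b₁, b₂.
The reduction yields 1 nonzero row, so the rank is 1.
Since rank 1 < 2, the set is linearly dependent.
Indeed b₁ - b₂ = 0.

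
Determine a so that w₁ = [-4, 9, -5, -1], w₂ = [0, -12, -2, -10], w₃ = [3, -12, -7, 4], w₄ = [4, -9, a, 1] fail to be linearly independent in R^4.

Place the vectors as rows of a 4×4 matrix; dependence ⇔ determinant zero.
Expanding, det = 1830 - 366*a.
This vanishes exactly when a = 5.

a = 5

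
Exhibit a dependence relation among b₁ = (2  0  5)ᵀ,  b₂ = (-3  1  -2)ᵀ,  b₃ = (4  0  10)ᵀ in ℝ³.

Solve the homogeneous system with b₁, b₂, b₃ as columns by row-reducing the coefficient matrix.
A generator of the null space is (2, 0, -1).

2b₁ - b₃ = 0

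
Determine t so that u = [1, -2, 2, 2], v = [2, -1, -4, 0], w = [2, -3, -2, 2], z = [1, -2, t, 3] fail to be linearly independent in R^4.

Place the vectors as rows of a 4×4 matrix; dependence ⇔ determinant zero.
Expanding, det = 2*t - 14.
Setting this to zero gives t = 7.

t = 7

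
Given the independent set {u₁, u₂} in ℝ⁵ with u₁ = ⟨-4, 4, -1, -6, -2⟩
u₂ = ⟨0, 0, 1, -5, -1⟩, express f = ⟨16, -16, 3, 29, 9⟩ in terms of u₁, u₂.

Solve the system with u₁, u₂ as columns and f as the right-hand side.
Back-substitution yields (a₁, a₂) = (-4, -1).

f = -4u₁ - u₂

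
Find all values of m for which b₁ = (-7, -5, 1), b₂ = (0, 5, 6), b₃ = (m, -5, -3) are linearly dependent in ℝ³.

m = -3

The vectors are dependent exactly when the determinant of the matrix with rows b₁, b₂, b₃ vanishes.
Expanding, det = -35*m - 105.
This vanishes exactly when m = -3.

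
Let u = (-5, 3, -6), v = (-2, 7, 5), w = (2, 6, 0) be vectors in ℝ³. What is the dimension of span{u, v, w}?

Row-reduce the 3×3 matrix with these as rows.
The echelon form has 3 nonzero rows, so the rank is 3.

dim = 3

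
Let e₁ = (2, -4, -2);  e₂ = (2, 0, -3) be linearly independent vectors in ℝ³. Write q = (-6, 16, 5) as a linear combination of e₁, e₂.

q = -4e₁ + e₂

Write q = c₁e₁ + c₂e₂ and equate components.
Back-substitution yields (c₁, c₂) = (-4, 1).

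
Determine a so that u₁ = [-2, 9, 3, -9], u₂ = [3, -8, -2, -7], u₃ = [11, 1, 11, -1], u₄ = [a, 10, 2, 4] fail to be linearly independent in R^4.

Place the vectors as rows of a 4×4 matrix; dependence ⇔ determinant zero.
The determinant works out to -1440*a - 5920.
This vanishes exactly when a = -37/9.

a = -37/9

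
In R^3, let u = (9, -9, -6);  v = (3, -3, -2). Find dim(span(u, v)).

dim = 1

Row-reduce the 2×3 matrix with these as rows.
The echelon form has 1 nonzero row, so the rank is 1.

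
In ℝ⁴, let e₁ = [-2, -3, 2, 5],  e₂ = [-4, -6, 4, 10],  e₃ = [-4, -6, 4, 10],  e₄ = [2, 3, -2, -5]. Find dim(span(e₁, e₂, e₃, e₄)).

Row-reduce the 4×4 matrix with these as rows.
Exactly 1 pivot survives; hence the rank is 1.

dim = 1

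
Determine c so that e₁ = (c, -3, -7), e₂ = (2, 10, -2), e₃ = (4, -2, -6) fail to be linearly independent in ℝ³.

The set is linearly dependent precisely when det[e₁; e₂; e₃] = 0.
Expanding, det = 296 - 64*c.
Setting this to zero gives c = 37/8.

c = 37/8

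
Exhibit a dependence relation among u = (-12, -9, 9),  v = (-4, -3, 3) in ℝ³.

Write the vectors as columns of a matrix and find a nonzero vector in its null space.
The free variable yields coefficients (1, -3) (any nonzero multiple also works).

u - 3v = 0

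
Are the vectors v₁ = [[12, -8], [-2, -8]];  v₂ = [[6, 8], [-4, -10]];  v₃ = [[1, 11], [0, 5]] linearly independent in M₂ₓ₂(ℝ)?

linearly independent

Take coordinates with respect to the standard basis {E₁₁, E₁₂, E₂₁, E₂₂}.
Place the vectors as rows of a 3×4 matrix and reduce to echelon form.
The reduction yields 3 nonzero rows, so the rank is 3.
Since rank = 3 (the number of vectors), the set is linearly independent.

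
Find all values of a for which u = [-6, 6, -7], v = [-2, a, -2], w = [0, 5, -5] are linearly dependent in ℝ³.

The set is linearly dependent precisely when det[u; v; w] = 0.
The determinant works out to 30*a - 50.
Setting this to zero gives a = 5/3.

a = 5/3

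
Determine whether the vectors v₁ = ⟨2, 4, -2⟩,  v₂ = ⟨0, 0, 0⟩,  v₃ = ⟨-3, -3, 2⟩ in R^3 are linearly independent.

One of the vectors is the zero vector, so the set is linearly dependent.

linearly dependent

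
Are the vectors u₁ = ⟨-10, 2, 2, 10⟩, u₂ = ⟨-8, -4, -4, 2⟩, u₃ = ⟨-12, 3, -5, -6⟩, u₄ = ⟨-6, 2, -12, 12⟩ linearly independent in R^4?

linearly independent

Row-reduce the matrix whose columns are u₁, u₂, u₃, u₄.
The reduction yields 4 nonzero rows, so the rank is 4.
Since rank = 4 (the number of vectors), the set is linearly independent.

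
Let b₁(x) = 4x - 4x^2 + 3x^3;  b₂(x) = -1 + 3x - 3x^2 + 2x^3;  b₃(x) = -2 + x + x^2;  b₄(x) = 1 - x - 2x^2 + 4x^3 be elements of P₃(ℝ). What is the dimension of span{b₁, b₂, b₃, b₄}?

4

Pass to coordinate vectors with respect to the basis {1, x, …, x^3}.
Apply Gaussian elimination to the matrix whose rows are b₁, b₂, b₃, b₄.
Reduction leaves 4 leading entries, giving rank 4.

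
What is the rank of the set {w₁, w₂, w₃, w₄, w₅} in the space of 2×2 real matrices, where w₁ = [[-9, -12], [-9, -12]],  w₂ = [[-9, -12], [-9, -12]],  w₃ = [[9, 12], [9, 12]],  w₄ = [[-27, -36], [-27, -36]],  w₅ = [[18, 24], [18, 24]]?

Pass to coordinate vectors with respect to the basis {E₁₁, E₁₂, E₂₁, E₂₂}.
Apply Gaussian elimination to the matrix whose rows are w₁, w₂, w₃, w₄, w₅.
Reduction leaves 1 leading entry, giving rank 1.
(With 5 elements in a 4-dimensional space the rank is at most 4.)

rank 1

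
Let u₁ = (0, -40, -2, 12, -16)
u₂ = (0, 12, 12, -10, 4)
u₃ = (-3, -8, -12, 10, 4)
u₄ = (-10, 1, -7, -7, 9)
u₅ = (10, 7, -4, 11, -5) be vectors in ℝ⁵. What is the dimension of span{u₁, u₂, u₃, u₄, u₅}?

Apply Gaussian elimination to the matrix whose rows are u₁, u₂, u₃, u₄, u₅.
Exactly 4 pivots survive; hence the rank is 4.

dim = 4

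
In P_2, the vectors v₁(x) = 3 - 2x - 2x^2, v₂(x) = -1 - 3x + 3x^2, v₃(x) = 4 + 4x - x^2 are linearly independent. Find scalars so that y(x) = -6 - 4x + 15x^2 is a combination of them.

y = -2v₁ + 4v₂ + v₃

Work in coordinates with respect to the standard basis {1, x, x^2}.
Write y = c₁v₁ + … + c₃v₃ and equate components.
Row-reducing the augmented matrix gives the unique coefficients (c₁, c₂, c₃) = (-2, 4, 1).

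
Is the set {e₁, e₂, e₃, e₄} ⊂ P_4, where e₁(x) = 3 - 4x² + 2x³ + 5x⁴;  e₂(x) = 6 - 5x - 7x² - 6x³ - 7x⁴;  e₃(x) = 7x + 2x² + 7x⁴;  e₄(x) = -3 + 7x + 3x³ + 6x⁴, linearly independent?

Take coordinates with respect to the standard basis {1, x, …, x⁴}.
Row-reduce the matrix whose columns are e₁, e₂, e₃, e₄.
The reduction yields 4 nonzero rows, so the rank is 4.
Since rank = 4 (the number of vectors), the set is linearly independent.

linearly independent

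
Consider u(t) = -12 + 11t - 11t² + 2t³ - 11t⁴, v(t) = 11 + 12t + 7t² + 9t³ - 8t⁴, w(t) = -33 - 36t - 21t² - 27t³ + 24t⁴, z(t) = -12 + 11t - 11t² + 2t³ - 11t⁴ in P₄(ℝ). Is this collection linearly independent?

linearly dependent

Write each element as a coordinate vector in ℝ⁵ using {1, t, …, t⁴}.
Two of the vectors are equal, giving an immediate dependence.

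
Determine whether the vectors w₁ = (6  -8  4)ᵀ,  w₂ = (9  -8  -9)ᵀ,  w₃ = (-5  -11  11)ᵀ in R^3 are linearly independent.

Row-reduce the matrix whose columns are w₁, w₂, w₃.
The reduction yields 3 nonzero rows, so the rank is 3.
Since rank = 3 (the number of vectors), the set is linearly independent.

linearly independent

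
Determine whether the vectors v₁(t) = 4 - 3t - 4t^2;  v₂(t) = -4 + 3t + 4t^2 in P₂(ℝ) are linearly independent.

Take coordinates with respect to the standard basis {1, t, t^2}.
Place the vectors as rows of a 2×3 matrix and reduce to echelon form.
The reduction yields 1 nonzero row, so the rank is 1.
Since rank 1 < 2, the set is linearly dependent.
Indeed v₁ + v₂ = 0.

linearly dependent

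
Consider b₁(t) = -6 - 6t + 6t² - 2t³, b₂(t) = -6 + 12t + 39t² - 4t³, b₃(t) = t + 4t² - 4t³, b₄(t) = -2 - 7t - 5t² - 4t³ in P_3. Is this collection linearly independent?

Write each element as a coordinate vector in ℝ⁴ using {1, t, …, t³}.
Place the vectors as rows of a 4×4 matrix and reduce to echelon form.
The reduction yields 3 nonzero rows, so the rank is 3.
Since rank 3 < 4, the set is linearly dependent.

linearly dependent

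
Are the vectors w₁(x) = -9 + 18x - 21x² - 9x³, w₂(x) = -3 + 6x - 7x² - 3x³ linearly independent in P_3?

Take coordinates with respect to the standard basis {1, x, …, x³}.
One vector is a scalar multiple of another, so the set is dependent.

linearly dependent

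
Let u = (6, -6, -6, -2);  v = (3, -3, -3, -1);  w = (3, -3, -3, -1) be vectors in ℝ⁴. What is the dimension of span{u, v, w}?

Put the 4×3 matrix [u|v|w] into echelon form.
There is 1 pivot column, so rank = 1.

dim = 1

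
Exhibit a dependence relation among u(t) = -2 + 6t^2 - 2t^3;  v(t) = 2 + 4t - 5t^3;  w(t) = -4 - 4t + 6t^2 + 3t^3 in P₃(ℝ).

Take coordinates with respect to {1, t, …, t^3}.
Set up α₁u + … + α₃w = 0 and solve the homogeneous system.
A generator of the null space is (1, -1, -1).

u - v - w = 0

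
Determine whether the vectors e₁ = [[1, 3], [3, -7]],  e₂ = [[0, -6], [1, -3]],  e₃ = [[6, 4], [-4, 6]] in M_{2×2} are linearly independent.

Take coordinates with respect to the standard basis {E₁₁, E₁₂, E₂₁, E₂₂}.
Place the vectors as rows of a 3×4 matrix and reduce to echelon form.
The reduction yields 3 nonzero rows, so the rank is 3.
Since rank = 3 (the number of vectors), the set is linearly independent.

linearly independent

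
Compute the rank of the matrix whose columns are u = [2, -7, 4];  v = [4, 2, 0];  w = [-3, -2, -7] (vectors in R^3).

Put the 3×3 matrix [u|v|w] into echelon form.
Exactly 3 pivots survive; hence the rank is 3.

3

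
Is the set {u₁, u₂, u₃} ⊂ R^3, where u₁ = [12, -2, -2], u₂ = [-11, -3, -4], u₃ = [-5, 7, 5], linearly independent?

Place the vectors as rows of a 3×3 matrix and reduce to echelon form.
The reduction yields 3 nonzero rows, so the rank is 3.
Since rank = 3 (the number of vectors), the set is linearly independent.

linearly independent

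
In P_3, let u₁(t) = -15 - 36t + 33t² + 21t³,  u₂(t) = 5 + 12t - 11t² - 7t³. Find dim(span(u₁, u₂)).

dim = 1

Pass to coordinate vectors with respect to the basis {1, t, …, t³}.
Put the 4×2 matrix [u₁|u₂] into echelon form.
There is 1 pivot column, so rank = 1.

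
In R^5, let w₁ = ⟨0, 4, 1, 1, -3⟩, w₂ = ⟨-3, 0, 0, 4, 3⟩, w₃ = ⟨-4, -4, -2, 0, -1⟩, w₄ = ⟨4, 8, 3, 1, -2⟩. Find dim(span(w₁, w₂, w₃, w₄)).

3

Apply Gaussian elimination to the matrix whose rows are w₁, w₂, w₃, w₄.
Reduction leaves 3 leading entries, giving rank 3.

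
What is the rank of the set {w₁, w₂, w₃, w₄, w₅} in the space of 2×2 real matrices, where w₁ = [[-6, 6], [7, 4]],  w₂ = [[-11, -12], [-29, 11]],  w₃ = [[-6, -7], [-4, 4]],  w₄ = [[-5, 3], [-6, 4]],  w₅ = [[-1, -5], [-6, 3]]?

Represent each element by its coordinate vector in ℝ⁴.
Put the 4×5 matrix [w₁|w₂|w₃|w₄|w₅] into echelon form.
Exactly 4 pivots survive; hence the rank is 4.
(With 5 elements in a 4-dimensional space the rank is at most 4.)

rank 4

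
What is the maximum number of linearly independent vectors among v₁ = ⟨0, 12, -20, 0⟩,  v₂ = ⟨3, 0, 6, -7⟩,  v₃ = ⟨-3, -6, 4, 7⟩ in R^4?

2

Form the matrix with v₁, v₂, v₃ as columns and reduce.
Reduction leaves 2 leading entries, giving rank 2.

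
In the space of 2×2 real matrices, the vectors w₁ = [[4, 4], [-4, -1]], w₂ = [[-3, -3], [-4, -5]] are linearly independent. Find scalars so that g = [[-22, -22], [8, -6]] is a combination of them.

g = -4w₁ + 2w₂

Work in coordinates with respect to the standard basis {E₁₁, E₁₂, E₂₁, E₂₂}.
Set up the augmented matrix [w₁ | w₂ | g] and row-reduce.
The system has the unique solution (α₁, α₂) = (-4, 2).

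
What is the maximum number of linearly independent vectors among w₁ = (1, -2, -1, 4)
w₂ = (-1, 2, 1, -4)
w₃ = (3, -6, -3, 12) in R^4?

Apply Gaussian elimination to the matrix whose rows are w₁, w₂, w₃.
There is 1 pivot column, so rank = 1.

1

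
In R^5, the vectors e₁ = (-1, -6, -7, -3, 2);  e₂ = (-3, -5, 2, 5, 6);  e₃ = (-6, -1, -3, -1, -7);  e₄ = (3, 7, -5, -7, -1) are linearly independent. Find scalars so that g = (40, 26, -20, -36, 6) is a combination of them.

g = 2e₁ - 4e₂ - 4e₃ + 2e₄

Set up the augmented matrix [e₁ | e₂ | e₃ | e₄ | g] and row-reduce.
The system has the unique solution (a₁, …, a₄) = (2, -4, -4, 2).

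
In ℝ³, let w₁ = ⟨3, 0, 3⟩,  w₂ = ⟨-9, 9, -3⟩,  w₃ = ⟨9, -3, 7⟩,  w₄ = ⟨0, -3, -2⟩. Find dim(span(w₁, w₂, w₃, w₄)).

Put the 3×4 matrix [w₁|w₂|w₃|w₄] into echelon form.
Reduction leaves 2 leading entries, giving rank 2.
(With 4 elements in a 3-dimensional space the rank is at most 3.)

dim = 2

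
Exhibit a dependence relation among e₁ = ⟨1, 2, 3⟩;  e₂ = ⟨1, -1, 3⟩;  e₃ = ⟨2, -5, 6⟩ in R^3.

e₁ - 3e₂ + e₃ = 0

Solve the homogeneous system with e₁, e₂, e₃ as columns by row-reducing the coefficient matrix.
One solution (up to scaling) is (1, -3, 1).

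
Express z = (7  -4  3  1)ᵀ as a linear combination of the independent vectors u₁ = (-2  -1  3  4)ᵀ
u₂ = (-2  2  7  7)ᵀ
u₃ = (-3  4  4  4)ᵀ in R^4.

z = -2u₁ + 3u₂ - 3u₃

Since u₁, u₂, u₃ are independent, the coefficients expressing z are uniquely determined by a linear system.
The system has the unique solution (α₁, α₂, α₃) = (-2, 3, -3).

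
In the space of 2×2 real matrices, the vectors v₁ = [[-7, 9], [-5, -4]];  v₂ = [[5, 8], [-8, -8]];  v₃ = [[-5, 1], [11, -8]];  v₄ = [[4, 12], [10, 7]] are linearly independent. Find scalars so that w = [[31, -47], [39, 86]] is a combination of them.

w = -4v₁ - 4v₂ - 3v₃ + 2v₄

Take coordinate vectors relative to {E₁₁, E₁₂, E₂₁, E₂₂}.
Set up the augmented matrix [v₁ | v₂ | v₃ | v₄ | w] and row-reduce.
Row-reducing the augmented matrix gives the unique coefficients (α₁, …, α₄) = (-4, -4, -3, 2).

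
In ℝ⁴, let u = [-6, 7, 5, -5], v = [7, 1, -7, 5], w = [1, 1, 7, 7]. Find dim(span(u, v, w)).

Form the matrix with u, v, w as columns and reduce.
The echelon form has 3 nonzero rows, so the rank is 3.

3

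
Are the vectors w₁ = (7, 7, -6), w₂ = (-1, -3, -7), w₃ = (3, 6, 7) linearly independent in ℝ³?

Form the 3×3 matrix with these as columns; its determinant is 31.
A nonzero determinant means the columns are linearly independent.

linearly independent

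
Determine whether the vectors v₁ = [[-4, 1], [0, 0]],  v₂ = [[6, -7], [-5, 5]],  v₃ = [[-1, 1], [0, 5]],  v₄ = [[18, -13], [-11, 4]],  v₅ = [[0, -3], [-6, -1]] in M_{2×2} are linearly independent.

linearly dependent

Write each element as a coordinate vector in ℝ⁴ using {E₁₁, E₁₂, E₂₁, E₂₂}.
There are 5 vectors in a 4-dimensional space, so they cannot be linearly independent.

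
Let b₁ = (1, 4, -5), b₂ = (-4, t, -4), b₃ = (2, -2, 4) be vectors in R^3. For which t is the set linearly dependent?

t = 8/7

The set is linearly dependent precisely when det[b₁; b₂; b₃] = 0.
Expanding, det = 14*t - 16.
Solving 14*t - 16 = 0 yields t = 8/7.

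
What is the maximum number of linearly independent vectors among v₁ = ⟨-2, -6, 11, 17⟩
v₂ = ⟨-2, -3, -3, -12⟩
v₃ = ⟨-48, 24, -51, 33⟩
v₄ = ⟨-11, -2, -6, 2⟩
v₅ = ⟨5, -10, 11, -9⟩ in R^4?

3

Row-reduce the 5×4 matrix with these as rows.
The echelon form has 3 nonzero rows, so the rank is 3.
(With 5 elements in a 4-dimensional space the rank is at most 4.)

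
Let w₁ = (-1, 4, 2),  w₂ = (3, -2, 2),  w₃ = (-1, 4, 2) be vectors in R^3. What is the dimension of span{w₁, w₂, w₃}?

Row-reduce the 3×3 matrix with these as rows.
The echelon form has 2 nonzero rows, so the rank is 2.

dim = 2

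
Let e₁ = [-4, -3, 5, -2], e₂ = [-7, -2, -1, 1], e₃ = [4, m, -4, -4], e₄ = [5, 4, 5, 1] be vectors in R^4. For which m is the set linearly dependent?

m = -10/3

Place the vectors as rows of a 4×4 matrix; dependence ⇔ determinant zero.
Expanding, det = -144*m - 480.
This vanishes exactly when m = -10/3.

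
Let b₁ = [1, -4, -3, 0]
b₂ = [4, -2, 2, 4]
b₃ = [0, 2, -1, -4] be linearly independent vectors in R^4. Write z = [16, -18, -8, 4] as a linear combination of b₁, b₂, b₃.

Solve the system with b₁, b₂, b₃ as columns and z as the right-hand side.
Back-substitution yields (a₁, a₂, a₃) = (4, 3, 2).

z = 4b₁ + 3b₂ + 2b₃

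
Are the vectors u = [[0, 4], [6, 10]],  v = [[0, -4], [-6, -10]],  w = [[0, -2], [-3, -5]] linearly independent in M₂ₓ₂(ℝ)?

linearly dependent

Take coordinates with respect to the standard basis {E₁₁, E₁₂, E₂₁, E₂₂}.
Row-reduce the matrix whose columns are u, v, w.
The reduction yields 1 nonzero row, so the rank is 1.
Since rank 1 < 3, the set is linearly dependent.
Indeed u + v = 0.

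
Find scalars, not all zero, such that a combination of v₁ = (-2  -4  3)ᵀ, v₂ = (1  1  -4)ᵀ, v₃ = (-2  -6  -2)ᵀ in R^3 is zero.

2v₁ + 2v₂ - v₃ = 0

Solve the homogeneous system with v₁, v₂, v₃ as columns by row-reducing the coefficient matrix.
One solution (up to scaling) is (2, 2, -1).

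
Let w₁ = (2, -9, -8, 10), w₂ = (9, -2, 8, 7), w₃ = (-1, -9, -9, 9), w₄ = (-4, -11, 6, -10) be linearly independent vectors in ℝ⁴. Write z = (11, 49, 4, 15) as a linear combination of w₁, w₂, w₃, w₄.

z = -4w₁ + w₂ + 2w₃ - 3w₄

Write z = α₁w₁ + … + α₄w₄ and equate components.
The system has the unique solution (α₁, …, α₄) = (-4, 1, 2, -3).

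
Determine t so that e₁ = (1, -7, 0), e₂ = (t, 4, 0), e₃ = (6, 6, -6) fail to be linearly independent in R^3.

Dependence holds iff the 3×3 matrix [e₁ e₂ e₃] is singular.
The determinant works out to -42*t - 24.
This vanishes exactly when t = -4/7.

t = -4/7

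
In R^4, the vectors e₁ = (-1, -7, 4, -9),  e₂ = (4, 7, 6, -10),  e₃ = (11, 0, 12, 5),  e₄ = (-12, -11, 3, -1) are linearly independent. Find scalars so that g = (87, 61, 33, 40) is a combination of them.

g = -3e₁ + e₂ + 4e₃ - 3e₄

Write g = α₁e₁ + … + α₄e₄ and equate components.
The system has the unique solution (α₁, …, α₄) = (-3, 1, 4, -3).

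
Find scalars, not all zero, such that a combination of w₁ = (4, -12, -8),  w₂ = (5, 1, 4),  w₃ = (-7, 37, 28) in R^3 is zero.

3w₁ - w₂ + w₃ = 0

Row-reduce the matrix with w₁, w₂, w₃ as columns; the null space gives the coefficients.
One solution (up to scaling) is (3, -1, 1).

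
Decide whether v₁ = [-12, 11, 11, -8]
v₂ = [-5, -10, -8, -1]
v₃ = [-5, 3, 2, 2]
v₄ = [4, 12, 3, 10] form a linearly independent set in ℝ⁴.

linearly independent

Form the 4×4 matrix with these as columns; its determinant is 3995.
A nonzero determinant means the columns are linearly independent.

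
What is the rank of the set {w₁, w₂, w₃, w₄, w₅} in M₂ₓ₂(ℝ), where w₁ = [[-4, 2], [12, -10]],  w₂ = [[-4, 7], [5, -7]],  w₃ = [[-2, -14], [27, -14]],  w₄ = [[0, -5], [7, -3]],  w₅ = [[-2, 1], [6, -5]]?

rank 2

Represent each element by its coordinate vector in ℝ⁴.
Form the matrix with w₁, w₂, w₃, w₄, w₅ as columns and reduce.
Exactly 2 pivots survive; hence the rank is 2.
(With 5 elements in a 4-dimensional space the rank is at most 4.)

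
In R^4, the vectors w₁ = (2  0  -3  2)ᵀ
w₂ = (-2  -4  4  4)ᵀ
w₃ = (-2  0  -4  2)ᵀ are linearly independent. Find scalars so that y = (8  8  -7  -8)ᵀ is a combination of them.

y = w₁ - 2w₂ - w₃

Since w₁, w₂, w₃ are independent, the coefficients expressing y are uniquely determined by a linear system.
The system has the unique solution (a₁, a₂, a₃) = (1, -2, -1).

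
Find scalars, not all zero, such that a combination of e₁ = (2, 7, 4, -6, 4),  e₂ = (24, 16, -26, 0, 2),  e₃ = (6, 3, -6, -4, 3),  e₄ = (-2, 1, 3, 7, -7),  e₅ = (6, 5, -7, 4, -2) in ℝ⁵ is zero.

Write the vectors as columns of a matrix and find a nonzero vector in its null space.
One solution (up to scaling) is (0, 1, -2, 0, -2).

e₂ - 2e₃ - 2e₅ = 0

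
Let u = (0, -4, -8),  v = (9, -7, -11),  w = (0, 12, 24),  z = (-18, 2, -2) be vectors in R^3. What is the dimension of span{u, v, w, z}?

dim = 2

Put the 3×4 matrix [u|v|w|z] into echelon form.
The echelon form has 2 nonzero rows, so the rank is 2.
(With 4 elements in a 3-dimensional space the rank is at most 3.)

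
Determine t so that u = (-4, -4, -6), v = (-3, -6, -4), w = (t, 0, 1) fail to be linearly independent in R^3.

t = 3/5

The vectors are dependent exactly when the determinant of the matrix with rows u, v, w vanishes.
Expanding, det = 12 - 20*t.
Solving 12 - 20*t = 0 yields t = 3/5.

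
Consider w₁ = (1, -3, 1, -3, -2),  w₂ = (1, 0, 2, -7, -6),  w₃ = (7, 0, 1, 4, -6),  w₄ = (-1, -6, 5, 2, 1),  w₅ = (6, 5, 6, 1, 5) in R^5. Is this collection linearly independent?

The matrix [w₁|w₂|w₃|w₄|w₅] has determinant -15866.
A nonzero determinant means the columns are linearly independent.

linearly independent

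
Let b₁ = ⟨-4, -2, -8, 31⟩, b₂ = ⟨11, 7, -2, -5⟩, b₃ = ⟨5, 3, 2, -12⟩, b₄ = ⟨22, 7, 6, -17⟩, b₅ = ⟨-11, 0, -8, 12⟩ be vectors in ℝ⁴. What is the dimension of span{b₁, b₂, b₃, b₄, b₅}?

Row-reduce the 5×4 matrix with these as rows.
There are 3 pivot columns, so rank = 3.
(With 5 elements in a 4-dimensional space the rank is at most 4.)

3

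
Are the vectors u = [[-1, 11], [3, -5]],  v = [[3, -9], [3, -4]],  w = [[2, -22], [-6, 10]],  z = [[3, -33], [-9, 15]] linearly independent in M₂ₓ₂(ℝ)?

linearly dependent

Take coordinates with respect to the standard basis {E₁₁, E₁₂, E₂₁, E₂₂}.
One vector is a scalar multiple of another, so the set is dependent.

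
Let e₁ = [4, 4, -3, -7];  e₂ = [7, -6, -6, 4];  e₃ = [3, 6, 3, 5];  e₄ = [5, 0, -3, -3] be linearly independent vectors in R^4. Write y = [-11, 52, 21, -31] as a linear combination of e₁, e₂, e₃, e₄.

Since e₁, e₂, e₃, e₄ are independent, the coefficients expressing y are uniquely determined by a linear system.
Row-reducing the augmented matrix gives the unique coefficients (a₁, …, a₄) = (4, -4, 2, -1).

y = 4e₁ - 4e₂ + 2e₃ - e₄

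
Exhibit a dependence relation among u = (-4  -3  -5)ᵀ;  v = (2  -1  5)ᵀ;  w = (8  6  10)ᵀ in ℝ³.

Solve the homogeneous system with u, v, w as columns by row-reducing the coefficient matrix.
The free variable yields coefficients (2, 0, 1) (any nonzero multiple also works).

2u + w = 0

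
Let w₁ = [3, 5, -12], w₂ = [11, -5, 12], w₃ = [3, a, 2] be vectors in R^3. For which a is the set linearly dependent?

a = -5/6

The set is linearly dependent precisely when det[w₁; w₂; w₃] = 0.
Expanding, det = -168*a - 140.
Solving -168*a - 140 = 0 yields a = -5/6.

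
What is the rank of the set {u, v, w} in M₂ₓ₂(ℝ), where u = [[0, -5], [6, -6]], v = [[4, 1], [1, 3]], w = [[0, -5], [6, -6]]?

Use coordinates relative to {E₁₁, E₁₂, E₂₁, E₂₂}.
Put the 4×3 matrix [u|v|w] into echelon form.
Reduction leaves 2 leading entries, giving rank 2.

rank 2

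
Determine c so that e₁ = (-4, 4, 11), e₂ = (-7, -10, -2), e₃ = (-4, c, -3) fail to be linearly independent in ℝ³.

c = -36/5

Dependence holds iff the 3×3 matrix [e₁ e₂ e₃] is singular.
Cofactor expansion gives det = -85*c - 612.
This vanishes exactly when c = -36/5.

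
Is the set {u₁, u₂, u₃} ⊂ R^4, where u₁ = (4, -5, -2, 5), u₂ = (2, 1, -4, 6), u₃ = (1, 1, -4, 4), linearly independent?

linearly independent

Place the vectors as rows of a 3×4 matrix and reduce to echelon form.
The reduction yields 3 nonzero rows, so the rank is 3.
Since rank = 3 (the number of vectors), the set is linearly independent.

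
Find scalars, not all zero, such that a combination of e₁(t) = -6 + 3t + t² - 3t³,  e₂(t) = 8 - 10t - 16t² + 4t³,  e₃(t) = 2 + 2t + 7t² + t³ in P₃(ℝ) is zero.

2e₁ + e₂ + 2e₃ = 0

Write each element as a vector in ℝ⁴ using {1, t, …, t³}.
Set up α₁e₁ + … + α₃e₃ = 0 and solve the homogeneous system.
A generator of the null space is (2, 1, 2).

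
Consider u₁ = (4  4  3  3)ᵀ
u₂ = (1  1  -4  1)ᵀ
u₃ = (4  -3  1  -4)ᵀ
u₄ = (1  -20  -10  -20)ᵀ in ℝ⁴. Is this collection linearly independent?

linearly dependent

Form the 4×4 matrix with these as columns; its determinant is 0.
A zero determinant means the columns are linearly dependent.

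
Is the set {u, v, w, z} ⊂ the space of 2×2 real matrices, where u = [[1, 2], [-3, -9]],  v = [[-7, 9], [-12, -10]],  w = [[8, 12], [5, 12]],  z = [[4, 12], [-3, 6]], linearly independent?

Write each element as a coordinate vector in ℝ⁴ using {E₁₁, E₁₂, E₂₁, E₂₂}.
The matrix [u|v|w|z] has determinant 5090.
A nonzero determinant means the columns are linearly independent.

linearly independent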